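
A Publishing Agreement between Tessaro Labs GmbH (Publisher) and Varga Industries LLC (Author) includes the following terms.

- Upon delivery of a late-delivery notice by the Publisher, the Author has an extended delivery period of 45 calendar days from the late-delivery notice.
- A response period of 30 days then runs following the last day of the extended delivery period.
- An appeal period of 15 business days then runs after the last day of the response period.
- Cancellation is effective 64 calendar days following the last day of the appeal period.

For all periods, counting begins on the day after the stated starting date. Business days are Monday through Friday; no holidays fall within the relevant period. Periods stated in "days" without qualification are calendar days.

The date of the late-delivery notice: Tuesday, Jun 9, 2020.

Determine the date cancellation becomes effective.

Adding 45 calendar days to Jun 9, 2020 gives Jul 24, 2020, which is the last day of the extended delivery period.
The last day of the response period: 30 calendar days after Jul 24, 2020 is Aug 23, 2020.
The last day of the appeal period: 15 business days after Sunday, Aug 23, 2020, skipping weekends — Aug 24, Aug 25, Aug 26, Aug 27, …, Sep 9, Sep 10, Sep 11 — lands on Friday, Sep 11, 2020.
The date cancellation becomes effective: 64 calendar days after Sep 11, 2020 is Nov 14, 2020.

Nov 14, 2020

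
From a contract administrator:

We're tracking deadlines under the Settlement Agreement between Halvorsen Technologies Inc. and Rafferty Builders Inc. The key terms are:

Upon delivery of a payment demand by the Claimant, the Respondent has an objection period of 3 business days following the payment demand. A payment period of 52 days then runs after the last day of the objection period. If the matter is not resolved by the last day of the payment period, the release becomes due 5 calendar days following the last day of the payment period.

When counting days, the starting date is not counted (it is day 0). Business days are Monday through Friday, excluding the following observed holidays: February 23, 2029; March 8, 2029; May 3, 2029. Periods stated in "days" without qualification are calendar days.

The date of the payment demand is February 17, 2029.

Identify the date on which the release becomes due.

From Saturday, February 17, 2029, 3 business days (Feb 19, Feb 20, Feb 21, skipping weekends) brings us to Wednesday, February 21, 2029, which is the last day of the objection period.
The last day of the payment period: February 21, 2029 + 52 days = April 14, 2029.
Adding 5 calendar days to April 14, 2029 gives April 19, 2029, which is the date on which the release becomes due.

April 19, 2029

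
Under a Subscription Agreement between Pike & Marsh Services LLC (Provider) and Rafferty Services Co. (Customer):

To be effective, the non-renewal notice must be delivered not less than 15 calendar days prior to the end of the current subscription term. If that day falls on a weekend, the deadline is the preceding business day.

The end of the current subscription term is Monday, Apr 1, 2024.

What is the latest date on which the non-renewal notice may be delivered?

Apr 1, 2024 minus 15 days is Mar 17, 2024. That is a Sunday, so the deadline moves back to Friday, Mar 15, 2024.

Mar 15, 2024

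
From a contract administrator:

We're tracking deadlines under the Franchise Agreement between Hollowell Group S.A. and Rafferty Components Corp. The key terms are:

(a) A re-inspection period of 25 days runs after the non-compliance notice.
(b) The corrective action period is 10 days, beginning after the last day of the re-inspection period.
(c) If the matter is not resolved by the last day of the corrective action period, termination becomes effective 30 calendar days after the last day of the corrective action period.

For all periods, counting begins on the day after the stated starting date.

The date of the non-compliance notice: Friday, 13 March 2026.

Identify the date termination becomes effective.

17 May 2026

Adding 25 calendar days to 13 March 2026 gives 7 April 2026, which is the last day of the re-inspection period.
The last day of the corrective action period: 10 calendar days after 7 April 2026 is 17 April 2026.
The date termination becomes effective: 30 calendar days after 17 April 2026 is 17 May 2026.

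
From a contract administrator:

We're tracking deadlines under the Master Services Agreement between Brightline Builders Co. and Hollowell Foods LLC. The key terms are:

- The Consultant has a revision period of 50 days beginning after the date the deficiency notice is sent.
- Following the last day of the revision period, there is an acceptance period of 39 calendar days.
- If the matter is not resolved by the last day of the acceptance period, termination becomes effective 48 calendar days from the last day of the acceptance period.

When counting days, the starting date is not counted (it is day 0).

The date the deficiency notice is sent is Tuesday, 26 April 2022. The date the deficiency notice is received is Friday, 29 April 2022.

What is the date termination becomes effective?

Adding 50 calendar days to 26 April 2022 gives 15 June 2022, which is the last day of the revision period.
Adding 39 calendar days to 15 June 2022 gives 24 July 2022, which is the last day of the acceptance period.
The date termination becomes effective: 48 calendar days after 24 July 2022 is 10 September 2022.

10 September 2022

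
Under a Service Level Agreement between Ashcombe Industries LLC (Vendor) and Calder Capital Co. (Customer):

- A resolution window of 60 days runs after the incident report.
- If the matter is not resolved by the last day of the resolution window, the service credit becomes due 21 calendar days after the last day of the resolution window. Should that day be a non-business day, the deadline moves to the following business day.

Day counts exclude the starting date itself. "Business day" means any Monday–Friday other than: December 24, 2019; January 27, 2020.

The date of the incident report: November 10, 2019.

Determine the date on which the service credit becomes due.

Adding 60 calendar days to November 10, 2019 gives January 9, 2020, which is the last day of the resolution window.
Adding 21 calendar days to January 9, 2020 gives January 30, 2020, which is the date on which the service credit becomes due. January 30, 2020 is a Thursday and is not a listed holiday, so no roll-forward applies.

January 30, 2020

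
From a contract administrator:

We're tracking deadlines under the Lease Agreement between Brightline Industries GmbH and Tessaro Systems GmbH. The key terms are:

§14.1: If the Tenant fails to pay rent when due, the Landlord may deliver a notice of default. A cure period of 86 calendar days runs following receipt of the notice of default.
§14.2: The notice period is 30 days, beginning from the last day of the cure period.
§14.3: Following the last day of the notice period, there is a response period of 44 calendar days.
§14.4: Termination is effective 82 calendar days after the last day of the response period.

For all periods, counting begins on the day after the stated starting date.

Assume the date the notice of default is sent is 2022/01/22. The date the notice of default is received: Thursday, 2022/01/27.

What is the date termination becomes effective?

2022/09/26

The last day of the cure period: 2022/01/27 + 86 days = 2022/04/23.
The last day of the notice period: 2022/04/23 + 30 days = 2022/05/23.
The last day of the response period: 44 calendar days after 2022/05/23 is 2022/07/06.
Adding 82 calendar days to 2022/07/06 gives 2022/09/26, which is the date termination becomes effective.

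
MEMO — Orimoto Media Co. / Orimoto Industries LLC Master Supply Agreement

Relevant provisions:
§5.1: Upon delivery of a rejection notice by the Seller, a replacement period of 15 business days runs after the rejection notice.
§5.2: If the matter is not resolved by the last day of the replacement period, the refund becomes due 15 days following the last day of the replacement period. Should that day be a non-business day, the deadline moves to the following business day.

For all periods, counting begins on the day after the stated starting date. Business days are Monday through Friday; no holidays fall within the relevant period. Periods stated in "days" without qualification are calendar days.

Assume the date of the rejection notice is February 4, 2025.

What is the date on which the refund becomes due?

March 12, 2025

From Tuesday, February 4, 2025, 15 business days (Feb 5, Feb 6, Feb 7, Feb 10, …, Feb 21, Feb 24, Feb 25, skipping weekends) brings us to Tuesday, February 25, 2025, which is the last day of the replacement period.
The date on which the refund becomes due: February 25, 2025 + 15 days = March 12, 2025. March 12, 2025 is a Wednesday, so no roll-forward applies.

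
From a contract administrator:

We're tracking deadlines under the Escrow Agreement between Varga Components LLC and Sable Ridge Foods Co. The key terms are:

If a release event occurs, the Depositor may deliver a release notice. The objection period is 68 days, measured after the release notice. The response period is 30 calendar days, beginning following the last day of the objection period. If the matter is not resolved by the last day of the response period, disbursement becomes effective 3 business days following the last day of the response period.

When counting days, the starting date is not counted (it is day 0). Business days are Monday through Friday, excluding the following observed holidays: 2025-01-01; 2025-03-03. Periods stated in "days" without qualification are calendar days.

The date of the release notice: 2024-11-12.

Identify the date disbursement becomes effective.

2025-02-21

The last day of the objection period: 2024-11-12 + 68 days = 2025-01-19.
Adding 30 calendar days to 2025-01-19 gives 2025-02-18, which is the last day of the response period.
The date disbursement becomes effective: counting 3 business days from Tuesday, 2025-02-18 (Feb 19, Feb 20, Feb 21, skipping weekends) reaches Friday, 2025-02-21.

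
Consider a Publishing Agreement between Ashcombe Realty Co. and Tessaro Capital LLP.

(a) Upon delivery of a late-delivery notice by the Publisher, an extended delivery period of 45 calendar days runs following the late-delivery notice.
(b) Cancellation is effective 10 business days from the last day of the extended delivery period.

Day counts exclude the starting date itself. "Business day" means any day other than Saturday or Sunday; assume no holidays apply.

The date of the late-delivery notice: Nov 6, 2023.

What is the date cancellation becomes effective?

Jan 4, 2024

The last day of the extended delivery period: Nov 6, 2023 + 45 days = Dec 21, 2023.
From Thursday, Dec 21, 2023, 10 business days (Dec 22, Dec 25, Dec 26, Dec 27, Dec 28, Dec 29, Jan 1, Jan 2, Jan 3, Jan 4, skipping weekends) brings us to Thursday, Jan 4, 2024, which is the date cancellation becomes effective.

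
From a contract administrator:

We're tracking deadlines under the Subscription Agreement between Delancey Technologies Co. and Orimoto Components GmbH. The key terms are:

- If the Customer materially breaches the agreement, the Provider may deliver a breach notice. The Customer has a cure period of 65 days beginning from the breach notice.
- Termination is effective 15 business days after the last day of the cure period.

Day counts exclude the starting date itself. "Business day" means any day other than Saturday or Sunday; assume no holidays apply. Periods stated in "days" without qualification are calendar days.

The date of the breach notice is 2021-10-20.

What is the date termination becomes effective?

2022-01-14

The last day of the cure period: 65 calendar days after 2021-10-20 is 2021-12-24.
The date termination becomes effective: 15 business days after Friday, 2021-12-24, skipping weekends — Dec 27, Dec 28, Dec 29, Dec 30, …, Jan 12, Jan 13, Jan 14 — lands on Friday, 2022-01-14.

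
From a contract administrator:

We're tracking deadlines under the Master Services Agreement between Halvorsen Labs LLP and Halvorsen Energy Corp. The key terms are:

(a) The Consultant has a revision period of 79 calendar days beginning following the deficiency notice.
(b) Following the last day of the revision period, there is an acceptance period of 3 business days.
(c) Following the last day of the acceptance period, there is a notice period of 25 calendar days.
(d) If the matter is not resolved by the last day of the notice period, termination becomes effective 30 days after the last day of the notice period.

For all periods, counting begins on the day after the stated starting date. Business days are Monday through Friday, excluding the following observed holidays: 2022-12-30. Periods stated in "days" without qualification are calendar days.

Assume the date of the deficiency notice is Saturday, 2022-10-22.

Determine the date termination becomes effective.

Adding 79 calendar days to 2022-10-22 gives 2023-01-09, which is the last day of the revision period.
The last day of the acceptance period: 3 business days after Monday, 2023-01-09, skipping weekends — Jan 10, Jan 11, Jan 12 — lands on Thursday, 2023-01-12.
The last day of the notice period: 2023-01-12 + 25 days = 2023-02-06.
The date termination becomes effective: 2023-02-06 + 30 days = 2023-03-08.

2023-03-08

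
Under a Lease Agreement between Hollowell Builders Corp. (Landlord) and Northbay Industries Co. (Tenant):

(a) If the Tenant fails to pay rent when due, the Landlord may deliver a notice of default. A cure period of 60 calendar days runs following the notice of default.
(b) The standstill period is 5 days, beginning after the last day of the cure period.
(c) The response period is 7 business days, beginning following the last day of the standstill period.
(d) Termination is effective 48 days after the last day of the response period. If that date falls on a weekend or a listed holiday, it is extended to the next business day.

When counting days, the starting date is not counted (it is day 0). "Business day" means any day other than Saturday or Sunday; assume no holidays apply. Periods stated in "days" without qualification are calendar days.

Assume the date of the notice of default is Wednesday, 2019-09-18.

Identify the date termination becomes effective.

2020-01-20

Adding 60 calendar days to 2019-09-18 gives 2019-11-17, which is the last day of the cure period.
The last day of the standstill period: 2019-11-17 + 5 days = 2019-11-22.
The last day of the response period: counting 7 business days from Friday, 2019-11-22 (Nov 25, Nov 26, Nov 27, Nov 28, Nov 29, Dec 2, Dec 3, skipping weekends) reaches Tuesday, 2019-12-03.
The date termination becomes effective: 2019-12-03 + 48 days = 2020-01-20. 2020-01-20 is a Monday, so no roll-forward applies.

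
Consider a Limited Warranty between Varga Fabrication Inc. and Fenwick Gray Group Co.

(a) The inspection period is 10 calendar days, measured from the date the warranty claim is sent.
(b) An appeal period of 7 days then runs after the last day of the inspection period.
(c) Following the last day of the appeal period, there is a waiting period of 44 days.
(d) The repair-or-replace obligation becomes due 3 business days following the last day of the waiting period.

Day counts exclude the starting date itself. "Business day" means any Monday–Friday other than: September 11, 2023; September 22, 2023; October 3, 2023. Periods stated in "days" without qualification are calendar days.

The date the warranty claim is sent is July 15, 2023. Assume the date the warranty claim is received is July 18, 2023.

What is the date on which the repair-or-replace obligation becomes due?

The last day of the inspection period: July 15, 2023 + 10 days = July 25, 2023.
The last day of the appeal period: July 25, 2023 + 7 days = August 1, 2023.
The last day of the waiting period: August 1, 2023 + 44 days = September 14, 2023.
From Thursday, September 14, 2023, 3 business days (Sep 15, Sep 18, Sep 19, skipping weekends) brings us to Tuesday, September 19, 2023, which is the date on which the repair-or-replace obligation becomes due.

September 19, 2023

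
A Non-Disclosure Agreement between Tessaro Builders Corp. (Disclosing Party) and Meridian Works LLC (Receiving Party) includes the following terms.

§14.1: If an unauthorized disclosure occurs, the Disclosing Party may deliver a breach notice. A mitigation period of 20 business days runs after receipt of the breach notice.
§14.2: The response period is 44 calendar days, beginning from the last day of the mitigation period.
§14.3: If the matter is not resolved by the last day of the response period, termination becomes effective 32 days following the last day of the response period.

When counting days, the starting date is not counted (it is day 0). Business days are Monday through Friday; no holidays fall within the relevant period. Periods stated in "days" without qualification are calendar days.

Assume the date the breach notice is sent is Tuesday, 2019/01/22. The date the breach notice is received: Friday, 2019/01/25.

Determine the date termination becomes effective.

2019/05/09

From Friday, 2019/01/25, 20 business days (Jan 28, Jan 29, Jan 30, Jan 31, …, Feb 20, Feb 21, Feb 22, skipping weekends) brings us to Friday, 2019/02/22, which is the last day of the mitigation period.
The last day of the response period: 44 calendar days after 2019/02/22 is 2019/04/07.
Adding 32 calendar days to 2019/04/07 gives 2019/05/09, which is the date termination becomes effective.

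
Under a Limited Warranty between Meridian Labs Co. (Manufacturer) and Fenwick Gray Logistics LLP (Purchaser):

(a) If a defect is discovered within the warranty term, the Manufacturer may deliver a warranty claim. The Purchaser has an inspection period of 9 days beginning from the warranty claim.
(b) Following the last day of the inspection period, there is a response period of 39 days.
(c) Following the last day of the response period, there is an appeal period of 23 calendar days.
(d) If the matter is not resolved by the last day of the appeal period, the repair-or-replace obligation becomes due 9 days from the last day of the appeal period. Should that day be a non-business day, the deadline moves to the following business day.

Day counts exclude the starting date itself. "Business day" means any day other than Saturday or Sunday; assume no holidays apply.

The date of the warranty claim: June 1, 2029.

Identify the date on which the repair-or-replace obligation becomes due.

August 20, 2029

The last day of the inspection period: June 1, 2029 + 9 days = June 10, 2029.
Adding 39 calendar days to June 10, 2029 gives July 19, 2029, which is the last day of the response period.
The last day of the appeal period: July 19, 2029 + 23 days = August 11, 2029.
The date on which the repair-or-replace obligation becomes due: August 11, 2029 + 9 days = August 20, 2029. August 20, 2029 is a Monday, so no roll-forward applies.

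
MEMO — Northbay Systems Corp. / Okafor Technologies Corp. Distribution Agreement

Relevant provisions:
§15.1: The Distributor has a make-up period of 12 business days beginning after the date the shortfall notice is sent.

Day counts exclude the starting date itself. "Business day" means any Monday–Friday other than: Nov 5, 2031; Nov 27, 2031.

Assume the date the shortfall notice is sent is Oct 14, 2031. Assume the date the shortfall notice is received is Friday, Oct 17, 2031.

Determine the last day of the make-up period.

From Tuesday, Oct 14, 2031, 12 business days (Oct 15, Oct 16, Oct 17, Oct 20, …, Oct 28, Oct 29, Oct 30, skipping weekends) brings us to Thursday, Oct 30, 2031, which is the last day of the make-up period.

Oct 30, 2031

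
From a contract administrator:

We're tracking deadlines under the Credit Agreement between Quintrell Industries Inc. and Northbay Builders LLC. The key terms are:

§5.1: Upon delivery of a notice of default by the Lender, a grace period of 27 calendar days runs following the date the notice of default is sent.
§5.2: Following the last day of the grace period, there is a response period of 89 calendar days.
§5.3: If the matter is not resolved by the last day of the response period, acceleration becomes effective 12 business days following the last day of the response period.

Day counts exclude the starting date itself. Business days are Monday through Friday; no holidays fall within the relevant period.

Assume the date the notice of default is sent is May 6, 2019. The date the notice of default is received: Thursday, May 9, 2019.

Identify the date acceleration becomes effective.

The last day of the grace period: May 6, 2019 + 27 days = Jun 2, 2019.
Adding 89 calendar days to Jun 2, 2019 gives Aug 30, 2019, which is the last day of the response period.
The date acceleration becomes effective: 12 business days after Friday, Aug 30, 2019, skipping weekends — Sep 2, Sep 3, Sep 4, Sep 5, …, Sep 13, Sep 16, Sep 17 — lands on Tuesday, Sep 17, 2019.

Sep 17, 2019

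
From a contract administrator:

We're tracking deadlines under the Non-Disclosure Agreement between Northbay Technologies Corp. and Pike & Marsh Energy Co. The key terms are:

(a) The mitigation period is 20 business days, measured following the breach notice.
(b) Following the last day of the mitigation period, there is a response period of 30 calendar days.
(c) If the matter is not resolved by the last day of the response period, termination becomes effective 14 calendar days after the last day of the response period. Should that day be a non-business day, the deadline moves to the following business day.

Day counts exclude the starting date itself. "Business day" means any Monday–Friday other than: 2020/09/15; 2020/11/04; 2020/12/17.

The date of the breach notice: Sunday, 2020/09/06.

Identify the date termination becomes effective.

2020/11/18

The last day of the mitigation period: counting 20 business days from Sunday, 2020/09/06 (Sep 7, Sep 8, Sep 9, Sep 10, …, Oct 1, Oct 2, Oct 5, skipping weekends and the listed holiday on Sep 15) reaches Monday, 2020/10/05.
Adding 30 calendar days to 2020/10/05 gives 2020/11/04, which is the last day of the response period.
The date termination becomes effective: 2020/11/04 + 14 days = 2020/11/18. 2020/11/18 is a Wednesday and is not a listed holiday, so no roll-forward applies.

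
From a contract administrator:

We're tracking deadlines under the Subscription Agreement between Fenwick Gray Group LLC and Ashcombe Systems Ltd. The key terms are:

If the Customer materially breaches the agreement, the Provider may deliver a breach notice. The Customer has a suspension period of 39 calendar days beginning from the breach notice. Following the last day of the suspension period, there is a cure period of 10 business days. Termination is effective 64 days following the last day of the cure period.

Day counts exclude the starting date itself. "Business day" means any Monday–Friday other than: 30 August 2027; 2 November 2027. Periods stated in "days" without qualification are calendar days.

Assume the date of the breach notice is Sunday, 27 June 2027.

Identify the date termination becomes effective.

Adding 39 calendar days to 27 June 2027 gives 5 August 2027, which is the last day of the suspension period.
The last day of the cure period: 10 business days after Thursday, 5 August 2027, skipping weekends — Aug 6, Aug 9, Aug 10, Aug 11, Aug 12, Aug 13, Aug 16, Aug 17, Aug 18, Aug 19 — lands on Thursday, 19 August 2027.
The date termination becomes effective: 64 calendar days after 19 August 2027 is 22 October 2027.

22 October 2027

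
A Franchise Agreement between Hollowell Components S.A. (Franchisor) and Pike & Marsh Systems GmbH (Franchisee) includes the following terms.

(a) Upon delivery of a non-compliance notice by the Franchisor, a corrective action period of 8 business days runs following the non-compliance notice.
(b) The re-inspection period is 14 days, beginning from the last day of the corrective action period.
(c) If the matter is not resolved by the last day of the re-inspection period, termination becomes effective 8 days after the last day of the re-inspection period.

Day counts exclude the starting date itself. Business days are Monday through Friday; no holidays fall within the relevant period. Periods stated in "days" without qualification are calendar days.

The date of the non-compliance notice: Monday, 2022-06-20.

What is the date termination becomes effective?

2022-07-22

The last day of the corrective action period: 8 business days after Monday, 2022-06-20, skipping weekends — Jun 21, Jun 22, Jun 23, Jun 24, Jun 27, Jun 28, Jun 29, Jun 30 — lands on Thursday, 2022-06-30.
The last day of the re-inspection period: 14 calendar days after 2022-06-30 is 2022-07-14.
The date termination becomes effective: 8 calendar days after 2022-07-14 is 2022-07-22.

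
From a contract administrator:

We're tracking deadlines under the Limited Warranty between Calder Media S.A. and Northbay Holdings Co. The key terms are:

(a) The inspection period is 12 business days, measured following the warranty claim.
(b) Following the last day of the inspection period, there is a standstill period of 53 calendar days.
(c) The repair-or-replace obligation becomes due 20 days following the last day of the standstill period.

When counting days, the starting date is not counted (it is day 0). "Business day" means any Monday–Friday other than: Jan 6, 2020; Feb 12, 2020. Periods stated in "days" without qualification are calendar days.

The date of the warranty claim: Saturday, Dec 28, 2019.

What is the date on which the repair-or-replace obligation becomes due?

Mar 28, 2020

The last day of the inspection period: 12 business days after Saturday, Dec 28, 2019, skipping weekends and the listed holiday on Jan 6 — Dec 30, Dec 31, Jan 1, Jan 2, …, Jan 13, Jan 14, Jan 15 — lands on Wednesday, Jan 15, 2020.
Adding 53 calendar days to Jan 15, 2020 gives Mar 8, 2020, which is the last day of the standstill period.
The date on which the repair-or-replace obligation becomes due: Mar 8, 2020 + 20 days = Mar 28, 2020.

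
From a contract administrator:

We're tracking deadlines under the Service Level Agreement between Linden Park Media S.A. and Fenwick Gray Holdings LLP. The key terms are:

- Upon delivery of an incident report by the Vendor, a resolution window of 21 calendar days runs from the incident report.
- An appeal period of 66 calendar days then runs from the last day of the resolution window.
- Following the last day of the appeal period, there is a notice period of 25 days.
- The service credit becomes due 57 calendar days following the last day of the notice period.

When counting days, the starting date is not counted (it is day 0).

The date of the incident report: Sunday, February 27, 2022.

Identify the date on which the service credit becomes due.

The last day of the resolution window: February 27, 2022 + 21 days = March 20, 2022.
The last day of the appeal period: 66 calendar days after March 20, 2022 is May 25, 2022.
The last day of the notice period: May 25, 2022 + 25 days = June 19, 2022.
The date on which the service credit becomes due: June 19, 2022 + 57 days = August 15, 2022.

August 15, 2022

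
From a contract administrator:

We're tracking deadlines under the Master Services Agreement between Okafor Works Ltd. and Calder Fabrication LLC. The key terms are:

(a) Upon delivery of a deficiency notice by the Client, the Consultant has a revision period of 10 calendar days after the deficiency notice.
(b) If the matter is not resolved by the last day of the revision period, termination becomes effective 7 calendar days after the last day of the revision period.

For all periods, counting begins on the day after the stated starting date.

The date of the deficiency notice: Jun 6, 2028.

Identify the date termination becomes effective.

The last day of the revision period: Jun 6, 2028 + 10 days = Jun 16, 2028.
Adding 7 calendar days to Jun 16, 2028 gives Jun 23, 2028, which is the date termination becomes effective.

Jun 23, 2028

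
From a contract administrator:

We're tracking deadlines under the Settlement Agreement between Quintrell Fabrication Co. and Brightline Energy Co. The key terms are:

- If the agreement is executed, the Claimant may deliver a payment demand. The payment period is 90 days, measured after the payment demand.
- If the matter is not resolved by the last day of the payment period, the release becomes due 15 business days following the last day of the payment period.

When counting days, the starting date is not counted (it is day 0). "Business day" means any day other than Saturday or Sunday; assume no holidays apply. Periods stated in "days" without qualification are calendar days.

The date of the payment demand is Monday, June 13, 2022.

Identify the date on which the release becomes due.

The last day of the payment period: 90 calendar days after June 13, 2022 is September 11, 2022.
The date on which the release becomes due: 15 business days after Sunday, September 11, 2022, skipping weekends — Sep 12, Sep 13, Sep 14, Sep 15, …, Sep 28, Sep 29, Sep 30 — lands on Friday, September 30, 2022.

September 30, 2022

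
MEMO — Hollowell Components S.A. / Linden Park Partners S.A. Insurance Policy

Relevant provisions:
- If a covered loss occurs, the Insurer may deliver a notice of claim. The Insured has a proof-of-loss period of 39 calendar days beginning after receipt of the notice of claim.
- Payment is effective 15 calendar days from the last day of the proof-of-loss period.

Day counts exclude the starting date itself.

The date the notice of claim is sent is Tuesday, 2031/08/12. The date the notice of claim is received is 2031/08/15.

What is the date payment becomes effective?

2031/10/08

The last day of the proof-of-loss period: 2031/08/15 + 39 days = 2031/09/23.
The date payment becomes effective: 15 calendar days after 2031/09/23 is 2031/10/08.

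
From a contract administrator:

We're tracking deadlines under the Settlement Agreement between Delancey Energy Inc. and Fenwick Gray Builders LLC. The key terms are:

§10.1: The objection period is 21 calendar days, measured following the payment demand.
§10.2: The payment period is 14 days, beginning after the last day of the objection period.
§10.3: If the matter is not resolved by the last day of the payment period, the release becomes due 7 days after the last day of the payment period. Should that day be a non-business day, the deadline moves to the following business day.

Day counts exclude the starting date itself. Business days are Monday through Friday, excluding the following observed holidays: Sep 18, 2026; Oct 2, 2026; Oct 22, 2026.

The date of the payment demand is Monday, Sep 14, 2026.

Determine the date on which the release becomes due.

The last day of the objection period: 21 calendar days after Sep 14, 2026 is Oct 5, 2026.
The last day of the payment period: Oct 5, 2026 + 14 days = Oct 19, 2026.
Adding 7 calendar days to Oct 19, 2026 gives Oct 26, 2026, which is the date on which the release becomes due. Oct 26, 2026 is a Monday and is not a listed holiday, so no roll-forward applies.

Oct 26, 2026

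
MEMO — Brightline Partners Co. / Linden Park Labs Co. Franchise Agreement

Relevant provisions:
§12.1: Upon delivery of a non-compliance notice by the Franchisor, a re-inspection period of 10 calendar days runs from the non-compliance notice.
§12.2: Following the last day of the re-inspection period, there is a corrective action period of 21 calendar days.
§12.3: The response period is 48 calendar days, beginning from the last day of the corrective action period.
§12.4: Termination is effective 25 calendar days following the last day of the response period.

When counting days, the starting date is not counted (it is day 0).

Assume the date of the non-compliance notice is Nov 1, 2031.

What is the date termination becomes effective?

Adding 10 calendar days to Nov 1, 2031 gives Nov 11, 2031, which is the last day of the re-inspection period.
Adding 21 calendar days to Nov 11, 2031 gives Dec 2, 2031, which is the last day of the corrective action period.
Adding 48 calendar days to Dec 2, 2031 gives Jan 19, 2032, which is the last day of the response period.
The date termination becomes effective: Jan 19, 2032 + 25 days = Feb 13, 2032.

Feb 13, 2032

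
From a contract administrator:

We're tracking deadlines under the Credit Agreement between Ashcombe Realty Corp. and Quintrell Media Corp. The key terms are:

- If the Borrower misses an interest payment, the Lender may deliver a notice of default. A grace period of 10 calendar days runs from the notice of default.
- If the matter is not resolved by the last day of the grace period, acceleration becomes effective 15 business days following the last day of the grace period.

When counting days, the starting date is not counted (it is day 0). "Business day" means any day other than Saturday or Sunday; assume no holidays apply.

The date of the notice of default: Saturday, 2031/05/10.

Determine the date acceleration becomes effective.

2031/06/10

The last day of the grace period: 10 calendar days after 2031/05/10 is 2031/05/20.
The date acceleration becomes effective: counting 15 business days from Tuesday, 2031/05/20 (May 21, May 22, May 23, May 26, …, Jun 6, Jun 9, Jun 10, skipping weekends) reaches Tuesday, 2031/06/10.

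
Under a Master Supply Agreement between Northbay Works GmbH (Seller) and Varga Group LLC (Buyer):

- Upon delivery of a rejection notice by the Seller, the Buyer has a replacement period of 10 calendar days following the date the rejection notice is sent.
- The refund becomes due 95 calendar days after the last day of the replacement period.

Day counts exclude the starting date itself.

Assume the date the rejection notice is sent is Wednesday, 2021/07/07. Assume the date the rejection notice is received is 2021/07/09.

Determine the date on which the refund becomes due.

2021/10/20

The last day of the replacement period: 10 calendar days after 2021/07/07 is 2021/07/17.
The date on which the refund becomes due: 2021/07/17 + 95 days = 2021/10/20.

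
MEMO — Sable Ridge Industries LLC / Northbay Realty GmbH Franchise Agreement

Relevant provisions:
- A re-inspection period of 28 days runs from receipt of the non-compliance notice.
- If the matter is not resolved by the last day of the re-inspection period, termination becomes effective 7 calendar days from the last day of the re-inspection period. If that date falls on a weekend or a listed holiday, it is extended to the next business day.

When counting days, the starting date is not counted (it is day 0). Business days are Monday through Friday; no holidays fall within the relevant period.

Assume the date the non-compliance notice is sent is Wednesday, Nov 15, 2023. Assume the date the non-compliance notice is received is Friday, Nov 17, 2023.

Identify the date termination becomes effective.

Adding 28 calendar days to Nov 17, 2023 gives Dec 15, 2023, which is the last day of the re-inspection period.
Adding 7 calendar days to Dec 15, 2023 gives Dec 22, 2023, which is the date termination becomes effective. Dec 22, 2023 is a Friday, so no roll-forward applies.

Dec 22, 2023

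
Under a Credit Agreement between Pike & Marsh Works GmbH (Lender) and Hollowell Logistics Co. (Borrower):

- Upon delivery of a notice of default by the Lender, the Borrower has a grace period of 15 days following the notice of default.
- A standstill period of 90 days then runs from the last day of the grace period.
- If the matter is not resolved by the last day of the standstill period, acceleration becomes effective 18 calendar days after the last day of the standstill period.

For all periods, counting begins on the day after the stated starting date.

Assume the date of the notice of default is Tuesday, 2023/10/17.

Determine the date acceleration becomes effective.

Adding 15 calendar days to 2023/10/17 gives 2023/11/01, which is the last day of the grace period.
The last day of the standstill period: 2023/11/01 + 90 days = 2024/01/30.
Adding 18 calendar days to 2024/01/30 gives 2024/02/17, which is the date acceleration becomes effective.

2024/02/17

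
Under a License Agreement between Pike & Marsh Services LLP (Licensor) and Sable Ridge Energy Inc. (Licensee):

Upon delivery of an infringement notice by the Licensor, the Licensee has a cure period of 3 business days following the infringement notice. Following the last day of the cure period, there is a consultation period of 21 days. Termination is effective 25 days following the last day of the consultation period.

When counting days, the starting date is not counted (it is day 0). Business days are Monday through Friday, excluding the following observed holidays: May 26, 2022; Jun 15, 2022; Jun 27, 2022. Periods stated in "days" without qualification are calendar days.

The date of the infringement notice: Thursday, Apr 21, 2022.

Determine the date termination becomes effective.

The last day of the cure period: 3 business days after Thursday, Apr 21, 2022, skipping weekends — Apr 22, Apr 25, Apr 26 — lands on Tuesday, Apr 26, 2022.
The last day of the consultation period: 21 calendar days after Apr 26, 2022 is May 17, 2022.
The date termination becomes effective: 25 calendar days after May 17, 2022 is Jun 11, 2022.

Jun 11, 2022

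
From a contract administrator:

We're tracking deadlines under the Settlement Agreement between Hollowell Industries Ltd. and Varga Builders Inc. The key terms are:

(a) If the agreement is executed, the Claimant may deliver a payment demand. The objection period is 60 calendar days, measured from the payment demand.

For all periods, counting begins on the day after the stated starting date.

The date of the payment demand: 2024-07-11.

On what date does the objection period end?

The last day of the objection period: 60 calendar days after 2024-07-11 is 2024-09-09.

2024-09-09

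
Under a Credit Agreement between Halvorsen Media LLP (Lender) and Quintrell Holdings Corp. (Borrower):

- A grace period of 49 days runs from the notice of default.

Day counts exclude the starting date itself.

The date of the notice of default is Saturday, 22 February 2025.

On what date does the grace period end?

12 April 2025

The last day of the grace period: 22 February 2025 + 49 days = 12 April 2025.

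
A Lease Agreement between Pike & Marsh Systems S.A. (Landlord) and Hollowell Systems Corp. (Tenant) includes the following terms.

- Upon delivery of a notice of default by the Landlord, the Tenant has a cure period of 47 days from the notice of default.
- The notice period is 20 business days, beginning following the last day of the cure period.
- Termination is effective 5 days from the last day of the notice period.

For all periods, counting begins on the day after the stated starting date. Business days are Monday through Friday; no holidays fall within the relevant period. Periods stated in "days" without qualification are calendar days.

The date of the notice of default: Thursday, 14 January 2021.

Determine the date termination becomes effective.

Adding 47 calendar days to 14 January 2021 gives 2 March 2021, which is the last day of the cure period.
From Tuesday, 2 March 2021, 20 business days (Mar 3, Mar 4, Mar 5, Mar 8, …, Mar 26, Mar 29, Mar 30, skipping weekends) brings us to Tuesday, 30 March 2021, which is the last day of the notice period.
The date termination becomes effective: 5 calendar days after 30 March 2021 is 4 April 2021.

4 April 2021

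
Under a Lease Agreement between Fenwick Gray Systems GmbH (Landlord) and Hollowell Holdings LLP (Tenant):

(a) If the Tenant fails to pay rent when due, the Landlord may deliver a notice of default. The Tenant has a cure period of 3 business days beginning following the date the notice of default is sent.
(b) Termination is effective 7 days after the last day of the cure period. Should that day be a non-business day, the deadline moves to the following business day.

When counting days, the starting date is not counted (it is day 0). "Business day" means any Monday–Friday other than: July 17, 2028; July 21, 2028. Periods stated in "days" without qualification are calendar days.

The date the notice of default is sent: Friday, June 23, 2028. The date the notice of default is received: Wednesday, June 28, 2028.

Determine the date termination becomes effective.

The last day of the cure period: 3 business days after Friday, June 23, 2028, skipping weekends — Jun 26, Jun 27, Jun 28 — lands on Wednesday, June 28, 2028.
Adding 7 calendar days to June 28, 2028 gives July 5, 2028, which is the date termination becomes effective. July 5, 2028 is a Wednesday and is not a listed holiday, so no roll-forward applies.

July 5, 2028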